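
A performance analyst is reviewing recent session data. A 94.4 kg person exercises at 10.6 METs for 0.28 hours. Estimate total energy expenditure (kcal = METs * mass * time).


Energy = METs * mass(kg) * time(h)
= 10.6 * 94.4 * 0.28
= 280.18 kcal

280.18 kcal


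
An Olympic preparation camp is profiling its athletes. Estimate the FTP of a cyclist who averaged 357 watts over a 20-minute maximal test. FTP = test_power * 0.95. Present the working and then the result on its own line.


FTP = 357 * 0.95 = 339.15 W

339.15 W


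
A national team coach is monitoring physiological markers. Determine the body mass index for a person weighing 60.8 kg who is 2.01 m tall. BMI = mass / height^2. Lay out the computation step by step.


BMI = mass / height^2
= 60.8 / 2.01^2
= 60.8 / 4.0401
= 15.05 kg/m^2

15.05 kg/m^2


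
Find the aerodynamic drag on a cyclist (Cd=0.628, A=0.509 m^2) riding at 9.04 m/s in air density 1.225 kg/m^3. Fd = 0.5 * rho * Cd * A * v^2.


Fd = 0.5 * 1.225 * 0.628 * 0.509 * 9.04^2
= 0.5 * 1.225 * 0.628 * 0.509 * 81.7216
= 16.0 N

16.0 N


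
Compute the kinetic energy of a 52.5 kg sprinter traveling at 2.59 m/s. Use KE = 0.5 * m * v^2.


Velocity squared = 6.7081
KE = 0.5 * 52.5 * 6.7081 = 176.09 J

176.09 J


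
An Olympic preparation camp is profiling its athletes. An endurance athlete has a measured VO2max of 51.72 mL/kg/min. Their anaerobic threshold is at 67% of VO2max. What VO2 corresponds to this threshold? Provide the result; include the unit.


Anaerobic threshold VO2 = VO2max * 67%
= 51.72 * 0.67
= 34.65 mL/kg/min

34.65 mL/kg/min


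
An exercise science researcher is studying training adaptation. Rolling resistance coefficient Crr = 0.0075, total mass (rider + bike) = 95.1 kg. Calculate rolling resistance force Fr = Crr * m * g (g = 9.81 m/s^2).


Fr = Crr * m * g
= 0.0075 * 95.1 * 9.81
= 6.997 N

6.997 N


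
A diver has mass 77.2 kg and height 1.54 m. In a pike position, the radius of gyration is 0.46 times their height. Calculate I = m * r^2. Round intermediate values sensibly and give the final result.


r = 0.46 * 1.54 = 0.7084 m
I = m * r^2 = 77.2 * 0.501831 = 38.741 kg*m^2

38.741 kg*m^2


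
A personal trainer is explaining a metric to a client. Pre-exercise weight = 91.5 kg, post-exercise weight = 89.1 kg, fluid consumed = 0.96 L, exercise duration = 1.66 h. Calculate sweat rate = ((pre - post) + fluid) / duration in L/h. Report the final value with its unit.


Weight loss = 91.5 - 89.1 = 2.4 kg (approx L)
Total sweat = 2.4 + 0.96 = 3.36 L
Sweat rate = 3.36 / 1.66 = 2.024 L/h

2.024 L/h


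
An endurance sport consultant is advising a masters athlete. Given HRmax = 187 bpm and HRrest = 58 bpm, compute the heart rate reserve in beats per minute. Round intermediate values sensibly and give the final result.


Heart rate reserve = maximum HR minus resting HR
HRR = 187 - 58 = 129 bpm

129 bpm


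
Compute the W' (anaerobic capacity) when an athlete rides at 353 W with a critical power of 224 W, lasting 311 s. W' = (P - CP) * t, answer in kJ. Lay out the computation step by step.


Above-CP power = 129 W
Duration = 311 s
W' = 129 * 311 = 40119 J
Convert: 40119 / 1000 = 40.119 kJ

40.119 kJ


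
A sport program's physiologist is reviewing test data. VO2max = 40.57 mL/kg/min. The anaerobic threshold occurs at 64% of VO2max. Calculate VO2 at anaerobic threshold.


AT fraction = 64 / 100 = 0.64
AT VO2 = 40.57 * 0.64
= 25.96 mL/kg/min

25.96 mL/kg/min


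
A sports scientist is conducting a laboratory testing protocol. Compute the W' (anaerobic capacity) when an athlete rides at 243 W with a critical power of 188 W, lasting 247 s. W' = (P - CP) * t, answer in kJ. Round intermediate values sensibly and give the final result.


Above-CP power = 55 W
Duration = 247 s
W' = 55 * 247 = 13585 J
Convert: 13585 / 1000 = 13.585 kJ

13.585 kJ


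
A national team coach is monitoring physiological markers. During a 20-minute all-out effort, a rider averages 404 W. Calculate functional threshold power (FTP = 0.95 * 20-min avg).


FTP = 0.95 * 404
= 383.8 W

383.8 W


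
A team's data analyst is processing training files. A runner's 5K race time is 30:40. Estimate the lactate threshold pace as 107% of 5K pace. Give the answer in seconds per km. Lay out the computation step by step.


Total race time = 30*60 + 40 = 1840 seconds
5K pace = 1840 / 5 = 368.0 sec/km
LT pace = 368.0 * 1.07 = 393.76 sec/km

393.76 s/km


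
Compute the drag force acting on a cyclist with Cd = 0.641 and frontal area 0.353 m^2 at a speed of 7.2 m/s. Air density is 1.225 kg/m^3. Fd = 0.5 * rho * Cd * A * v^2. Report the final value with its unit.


Step 1: v^2 = 51.84
Step 2: Fd = 0.5 * 1.225 * 0.641 * 0.353 * 51.84
= 7.185 N

7.185 N


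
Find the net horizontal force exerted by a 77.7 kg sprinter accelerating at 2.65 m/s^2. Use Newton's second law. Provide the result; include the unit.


Newton's second law: F = m * a
F = 77.7 * 2.65 = 205.91 N

205.91 N


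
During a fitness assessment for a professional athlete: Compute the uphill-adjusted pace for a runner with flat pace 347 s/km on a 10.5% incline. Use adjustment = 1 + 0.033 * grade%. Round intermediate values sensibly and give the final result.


Adjustment factor = 1 + 0.033 * 10.5 = 1.3465
Grade-adjusted pace = 347 * 1.3465 = 467.24 s/km

467.24 s/km


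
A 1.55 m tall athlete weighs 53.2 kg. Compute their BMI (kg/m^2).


height^2 = 2.4025 m^2
BMI = 53.2 / 2.4025 = 22.14 kg/m^2

22.14 kg/m^2


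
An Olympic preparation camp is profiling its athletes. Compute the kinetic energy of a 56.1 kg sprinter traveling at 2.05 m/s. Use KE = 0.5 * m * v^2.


Velocity squared = 4.2025
KE = 0.5 * 56.1 * 4.2025 = 117.88 J

117.88 J


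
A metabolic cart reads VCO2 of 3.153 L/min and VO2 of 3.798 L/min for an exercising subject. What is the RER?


RER = VCO2 / VO2 = 3.153 / 3.798 = 0.8302

0.8302


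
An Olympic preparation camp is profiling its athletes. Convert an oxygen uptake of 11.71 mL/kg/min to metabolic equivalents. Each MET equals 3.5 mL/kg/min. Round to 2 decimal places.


One MET = 3.5 mL/kg/min
Number of METs = 11.71 / 3.5
= 3.35 METs

3.35 METs


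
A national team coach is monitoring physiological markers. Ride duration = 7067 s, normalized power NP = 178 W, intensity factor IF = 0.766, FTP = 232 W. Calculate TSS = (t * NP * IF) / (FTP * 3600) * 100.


Numerator = 7067 * 178 * 0.766 = 963571.316
Denominator = 232 * 3600 = 835200
TSS = 963571.316 / 835200 * 100
= 115.37

115.37 TSS


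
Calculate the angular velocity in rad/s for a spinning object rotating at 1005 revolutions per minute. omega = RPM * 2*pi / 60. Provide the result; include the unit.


omega = RPM * 2*pi / 60
= 1005 * 6.28318531 / 60
= 105.243 rad/s

105.243 rad/s


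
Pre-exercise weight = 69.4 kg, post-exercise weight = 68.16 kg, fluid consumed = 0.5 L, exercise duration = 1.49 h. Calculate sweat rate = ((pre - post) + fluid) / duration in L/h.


Weight loss = 69.4 - 68.16 = 1.24 kg (approx L)
Total sweat = 1.24 + 0.5 = 1.74 L
Sweat rate = 1.74 / 1.49 = 1.168 L/h

1.168 L/h


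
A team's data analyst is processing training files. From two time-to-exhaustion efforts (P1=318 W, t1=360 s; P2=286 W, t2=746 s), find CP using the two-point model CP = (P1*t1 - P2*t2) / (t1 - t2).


Work in trial 1 = 114480 J
Work in trial 2 = 213356 J
Delta work = -98876 J
Delta time = -386 s
CP = -98876 / -386 = 256.16 W

256.16 W


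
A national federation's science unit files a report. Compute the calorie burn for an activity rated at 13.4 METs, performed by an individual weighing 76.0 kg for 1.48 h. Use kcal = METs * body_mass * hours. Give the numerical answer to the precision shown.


Product of METs and mass = 13.4 * 76.0 = 1018.4
Total kcal = 1018.4 * 1.48 = 1507.23 kcal

1507.23 kcal


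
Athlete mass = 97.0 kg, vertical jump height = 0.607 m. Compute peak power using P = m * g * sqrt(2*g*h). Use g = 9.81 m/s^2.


sqrt(2 * 9.81 * 0.607) = sqrt(11.90934) = 3.450991 m/s
P = 97.0 * 9.81 * 3.450991
= 3283.86 W

3283.86 W


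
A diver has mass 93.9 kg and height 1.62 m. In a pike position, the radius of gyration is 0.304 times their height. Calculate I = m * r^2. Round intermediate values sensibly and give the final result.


r = 0.304 * 1.62 = 0.49248 m
I = m * r^2 = 93.9 * 0.242537 = 22.774 kg*m^2

22.774 kg*m^2


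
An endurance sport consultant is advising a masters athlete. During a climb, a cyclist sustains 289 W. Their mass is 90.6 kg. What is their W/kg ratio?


Power-to-weight = 289 W / 90.6 kg
= 3.19 W/kg

3.19 W/kg


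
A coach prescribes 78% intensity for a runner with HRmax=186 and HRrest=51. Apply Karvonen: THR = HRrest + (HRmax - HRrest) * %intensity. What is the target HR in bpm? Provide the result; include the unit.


Heart rate reserve = 186 - 51 = 135
Intensity fraction = 78 / 100 = 0.78
THR = 51 + 135 * 0.78 = 156.3 bpm

156.3 bpm


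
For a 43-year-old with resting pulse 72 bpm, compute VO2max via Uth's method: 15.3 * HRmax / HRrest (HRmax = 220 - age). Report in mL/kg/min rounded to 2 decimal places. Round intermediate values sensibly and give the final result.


Step 1: HRmax = 220 - 43 = 177 bpm
Step 2: Ratio = 177 / 72 = 2.4583
Step 3: VO2max = 15.3 * 2.4583 = 37.61 mL/kg/min

37.61 mL/kg/min


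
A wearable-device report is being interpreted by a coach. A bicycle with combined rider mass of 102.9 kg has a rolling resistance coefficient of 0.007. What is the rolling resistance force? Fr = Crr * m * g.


Fr = 0.007 * 102.9 * 9.81
= 0.7203 * 9.81
= 7.066 N

7.066 N


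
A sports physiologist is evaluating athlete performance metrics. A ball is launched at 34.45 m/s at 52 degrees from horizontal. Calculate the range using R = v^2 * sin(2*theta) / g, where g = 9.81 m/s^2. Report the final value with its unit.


sin(2 * 52) = sin(104) = 0.970296
v^2 = 34.45^2 = 1186.8025
R = 1186.8025 * 0.970296 / 9.81
= 117.385 m

117.385 m


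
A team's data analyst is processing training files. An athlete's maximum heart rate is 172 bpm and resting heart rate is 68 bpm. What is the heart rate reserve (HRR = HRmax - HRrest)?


HRR = HRmax - HRrest
= 172 - 68
= 104 bpm

104 bpm


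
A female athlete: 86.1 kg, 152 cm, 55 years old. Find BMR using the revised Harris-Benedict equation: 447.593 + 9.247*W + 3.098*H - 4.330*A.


Intercept = 447.593
Weight contribution = 9.247 * 86.1 = 796.1667
Height contribution = 3.098 * 152 = 470.896
Age contribution = 4.33 * 55 = 238.15
BMR = 447.593 + 796.1667 + 470.896 - 238.15
= 1476.51 kcal/day

1476.51 kcal/day


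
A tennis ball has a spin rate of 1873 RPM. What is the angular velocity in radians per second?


Convert RPM to rad/s: multiply by 2*pi and divide by 60
omega = 1873 * 2 * pi / 60
= 196.14 rad/s

196.14 rad/s


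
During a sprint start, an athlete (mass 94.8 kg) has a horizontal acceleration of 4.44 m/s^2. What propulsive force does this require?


Propulsive force = mass * acceleration
= 94.8 kg * 4.44 m/s^2
= 420.91 N

420.91 N


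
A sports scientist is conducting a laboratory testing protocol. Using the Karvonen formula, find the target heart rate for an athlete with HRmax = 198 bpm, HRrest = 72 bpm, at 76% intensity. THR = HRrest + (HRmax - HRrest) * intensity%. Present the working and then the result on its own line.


HRR = 198 - 72 = 126
THR = 72 + 126 * 0.76
= 72 + 95.76
= 167.76 bpm

167.76 bpm


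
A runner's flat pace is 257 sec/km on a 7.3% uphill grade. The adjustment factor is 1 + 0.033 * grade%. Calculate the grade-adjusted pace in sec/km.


Factor = 1 + 0.033 * 7.3 = 1.2409
Adjusted pace = 257 * 1.2409
= 318.91 sec/km

318.91 s/km


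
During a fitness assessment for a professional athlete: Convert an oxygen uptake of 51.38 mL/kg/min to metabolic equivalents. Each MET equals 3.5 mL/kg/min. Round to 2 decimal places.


One MET = 3.5 mL/kg/min
Number of METs = 51.38 / 3.5
= 14.68 METs

14.68 METs


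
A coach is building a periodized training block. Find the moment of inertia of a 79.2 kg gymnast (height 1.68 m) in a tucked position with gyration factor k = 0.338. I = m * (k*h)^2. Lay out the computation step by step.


Radius of gyration = 0.338 * 1.68 = 0.56784 m
I = 79.2 * 0.56784^2
= 79.2 * 0.322442
= 25.537 kg*m^2

25.537 kg*m^2


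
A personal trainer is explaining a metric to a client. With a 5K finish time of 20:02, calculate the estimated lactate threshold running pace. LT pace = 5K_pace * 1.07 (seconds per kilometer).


Race duration = 1202 s for 5 km
Average pace = 1202 / 5 = 240.4 s/km
LT pace = 240.4 * 1.07
= 257.23 s/km

257.23 s/km


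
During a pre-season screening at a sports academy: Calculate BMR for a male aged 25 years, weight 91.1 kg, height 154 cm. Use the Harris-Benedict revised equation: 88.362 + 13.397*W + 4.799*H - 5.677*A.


Substituting values:
W term = 13.397 * 91.1 = 1220.4667
H term = 4.799 * 154 = 739.046
A term = 5.677 * 25 = 141.925
BMR = 1905.95 kcal/day

1905.95 kcal/day


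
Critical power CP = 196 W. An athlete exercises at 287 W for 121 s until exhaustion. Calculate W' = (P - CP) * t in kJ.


P - CP = 287 - 196 = 91 W
W' = 91 * 121 = 11011 J
= 11011 / 1000 = 11.011 kJ

11.011 kJ


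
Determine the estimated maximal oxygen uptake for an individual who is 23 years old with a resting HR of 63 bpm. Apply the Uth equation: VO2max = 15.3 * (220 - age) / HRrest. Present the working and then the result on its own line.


HRmax = 220 - 23 = 197
VO2max = 15.3 * (197 / 63)
= 15.3 * 3.127
= 47.84 mL/kg/min

47.84 mL/kg/min


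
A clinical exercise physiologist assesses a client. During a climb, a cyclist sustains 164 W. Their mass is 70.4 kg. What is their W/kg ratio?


Power-to-weight = 164 W / 70.4 kg
= 2.33 W/kg

2.33 W/kg


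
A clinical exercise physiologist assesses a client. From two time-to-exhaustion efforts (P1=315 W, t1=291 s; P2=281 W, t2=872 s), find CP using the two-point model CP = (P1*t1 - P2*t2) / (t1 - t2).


Work in trial 1 = 91665 J
Work in trial 2 = 245032 J
Delta work = -153367 J
Delta time = -581 s
CP = -153367 / -581 = 263.97 W

263.97 W


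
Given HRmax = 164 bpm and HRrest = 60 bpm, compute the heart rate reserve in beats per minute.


Heart rate reserve = maximum HR minus resting HR
HRR = 164 - 60 = 104 bpm

104 bpm


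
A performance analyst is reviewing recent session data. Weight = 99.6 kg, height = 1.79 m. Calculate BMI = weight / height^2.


height^2 = 1.79^2 = 3.2041
BMI = 99.6 / 3.2041 = 31.09 kg/m^2

31.09 kg/m^2


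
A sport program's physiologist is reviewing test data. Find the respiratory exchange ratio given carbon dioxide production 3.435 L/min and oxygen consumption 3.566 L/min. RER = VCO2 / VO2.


VCO2 = 3.435 L/min
VO2 = 3.566 L/min
RER = 3.435 / 3.566 = 0.9633

0.9633


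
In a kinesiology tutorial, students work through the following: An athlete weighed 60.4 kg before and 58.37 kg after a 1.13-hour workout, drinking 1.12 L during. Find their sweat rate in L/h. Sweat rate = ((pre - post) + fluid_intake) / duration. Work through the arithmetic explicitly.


Body mass change = 2.03 kg
Total sweat loss = 2.03 + 1.12 = 3.15 L
Rate = 3.15 / 1.13 = 2.788 L/h

2.788 L/h


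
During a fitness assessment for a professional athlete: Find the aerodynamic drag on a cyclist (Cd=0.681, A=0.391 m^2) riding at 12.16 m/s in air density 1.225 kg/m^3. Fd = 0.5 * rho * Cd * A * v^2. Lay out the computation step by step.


Fd = 0.5 * 1.225 * 0.681 * 0.391 * 12.16^2
= 0.5 * 1.225 * 0.681 * 0.391 * 147.8656
= 24.116 N

24.116 N


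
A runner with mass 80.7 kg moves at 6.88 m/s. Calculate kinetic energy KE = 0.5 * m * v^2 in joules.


v^2 = 6.88^2 = 47.3344
KE = 0.5 * 80.7 * 47.3344
= 1909.94 J

1909.94 J


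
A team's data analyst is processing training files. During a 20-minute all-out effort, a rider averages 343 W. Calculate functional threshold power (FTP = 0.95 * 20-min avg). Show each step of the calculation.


FTP = 0.95 * 343
= 325.85 W

325.85 W


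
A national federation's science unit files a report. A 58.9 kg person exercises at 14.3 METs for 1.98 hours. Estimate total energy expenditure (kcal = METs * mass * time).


Energy = METs * mass(kg) * time(h)
= 14.3 * 58.9 * 1.98
= 1667.69 kcal

1667.69 kcal


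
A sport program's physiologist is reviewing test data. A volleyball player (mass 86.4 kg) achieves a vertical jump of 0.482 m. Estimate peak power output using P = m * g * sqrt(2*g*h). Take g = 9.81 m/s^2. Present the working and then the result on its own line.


2 * g * h = 2 * 9.81 * 0.482 = 9.45684
sqrt(9.45684) = 3.075198 m/s
P = 86.4 * 9.81 * 3.075198 = 2606.49 W

2606.49 W


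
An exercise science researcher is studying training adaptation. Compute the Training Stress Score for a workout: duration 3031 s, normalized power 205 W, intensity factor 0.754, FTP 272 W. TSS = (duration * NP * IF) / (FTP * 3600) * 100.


Product = 3031 * 205 * 0.754 = 468501.67
Base = 272 * 3600 = 979200
TSS = 468501.67 / 979200 * 100 = 47.85

47.85 TSS


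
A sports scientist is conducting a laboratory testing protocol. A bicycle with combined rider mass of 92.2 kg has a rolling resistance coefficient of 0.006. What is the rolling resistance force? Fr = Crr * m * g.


Fr = 0.006 * 92.2 * 9.81
= 0.5532 * 9.81
= 5.427 N

5.427 N


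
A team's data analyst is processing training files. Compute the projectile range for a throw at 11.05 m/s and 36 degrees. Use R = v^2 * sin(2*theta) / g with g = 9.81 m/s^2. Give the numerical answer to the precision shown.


Two times the angle = 72 degrees
sin(72) = 0.951057
R = 122.1025 * 0.951057 / 9.81 = 11.838 m

11.838 m


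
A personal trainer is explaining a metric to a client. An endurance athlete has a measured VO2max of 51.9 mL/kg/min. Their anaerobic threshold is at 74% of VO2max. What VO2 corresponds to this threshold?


Anaerobic threshold VO2 = VO2max * 74%
= 51.9 * 0.74
= 38.41 mL/kg/min

38.41 mL/kg/min


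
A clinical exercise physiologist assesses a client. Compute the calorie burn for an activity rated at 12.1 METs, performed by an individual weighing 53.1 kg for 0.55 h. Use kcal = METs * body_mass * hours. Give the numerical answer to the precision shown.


Product of METs and mass = 12.1 * 53.1 = 642.51
Total kcal = 642.51 * 0.55 = 353.38 kcal

353.38 kcal


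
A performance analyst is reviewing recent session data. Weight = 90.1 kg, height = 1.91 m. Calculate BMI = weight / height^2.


height^2 = 1.91^2 = 3.6481
BMI = 90.1 / 3.6481 = 24.7 kg/m^2

24.7 kg/m^2


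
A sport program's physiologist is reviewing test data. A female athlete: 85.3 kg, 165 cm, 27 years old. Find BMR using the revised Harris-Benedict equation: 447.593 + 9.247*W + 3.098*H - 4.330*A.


Intercept = 447.593
Weight contribution = 9.247 * 85.3 = 788.7691
Height contribution = 3.098 * 165 = 511.17
Age contribution = 4.33 * 27 = 116.91
BMR = 447.593 + 788.7691 + 511.17 - 116.91
= 1630.62 kcal/day

1630.62 kcal/day


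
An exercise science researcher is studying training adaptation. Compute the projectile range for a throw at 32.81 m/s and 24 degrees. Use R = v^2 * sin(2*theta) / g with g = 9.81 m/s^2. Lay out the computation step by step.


Two times the angle = 48 degrees
sin(48) = 0.743145
R = 1076.4961 * 0.743145 / 9.81 = 81.549 m

81.549 m


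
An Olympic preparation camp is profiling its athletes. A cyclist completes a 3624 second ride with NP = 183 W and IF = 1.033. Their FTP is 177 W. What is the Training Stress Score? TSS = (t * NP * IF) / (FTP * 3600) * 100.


t * NP * IF = 3624 * 183 * 1.033 = 685077.336
FTP * 3600 = 637200
TSS = (685077.336 / 637200) * 100 = 107.51

107.51 TSS


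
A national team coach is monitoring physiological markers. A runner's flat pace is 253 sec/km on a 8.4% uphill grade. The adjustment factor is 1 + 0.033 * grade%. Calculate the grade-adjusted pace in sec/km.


Factor = 1 + 0.033 * 8.4 = 1.2772
Adjusted pace = 253 * 1.2772
= 323.13 sec/km

323.13 s/km


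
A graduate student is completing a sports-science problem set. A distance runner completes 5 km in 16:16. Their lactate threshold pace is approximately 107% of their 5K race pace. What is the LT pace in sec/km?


Convert to seconds: 16 min 16 s = 976 s
Pace per km = 976 / 5 = 195.2 s/km
LT pace = 195.2 * 1.07 = 208.86 s/km

208.86 s/km


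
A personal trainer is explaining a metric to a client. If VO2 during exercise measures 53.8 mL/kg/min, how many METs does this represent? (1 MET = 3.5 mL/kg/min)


METs = VO2 / 3.5 = 53.8 / 3.5 = 15.37

15.37 METs


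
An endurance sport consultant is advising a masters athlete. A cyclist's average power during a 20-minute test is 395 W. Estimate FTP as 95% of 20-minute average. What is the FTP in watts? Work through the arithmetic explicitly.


FTP = 20-min power * 0.95
= 395 * 0.95
= 375.25 W

375.25 W


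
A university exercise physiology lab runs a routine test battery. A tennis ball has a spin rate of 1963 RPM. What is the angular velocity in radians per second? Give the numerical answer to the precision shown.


Convert RPM to rad/s: multiply by 2*pi and divide by 60
omega = 1963 * 2 * pi / 60
= 205.565 rad/s

205.565 rad/s


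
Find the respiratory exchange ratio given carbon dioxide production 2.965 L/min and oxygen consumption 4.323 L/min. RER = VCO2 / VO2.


VCO2 = 2.965 L/min
VO2 = 4.323 L/min
RER = 2.965 / 4.323 = 0.6859

0.6859


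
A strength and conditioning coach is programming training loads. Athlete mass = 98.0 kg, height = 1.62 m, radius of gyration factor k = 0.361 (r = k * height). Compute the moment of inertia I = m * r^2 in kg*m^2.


r = k * height = 0.361 * 1.62 = 0.58482 m
r^2 = 0.58482^2 = 0.342014
I = 98.0 * 0.342014 = 33.517 kg*m^2

33.517 kg*m^2


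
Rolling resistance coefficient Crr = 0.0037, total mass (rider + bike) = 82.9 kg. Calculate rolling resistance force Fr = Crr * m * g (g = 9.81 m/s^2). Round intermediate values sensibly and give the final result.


Fr = Crr * m * g
= 0.0037 * 82.9 * 9.81
= 3.009 N

3.009 N


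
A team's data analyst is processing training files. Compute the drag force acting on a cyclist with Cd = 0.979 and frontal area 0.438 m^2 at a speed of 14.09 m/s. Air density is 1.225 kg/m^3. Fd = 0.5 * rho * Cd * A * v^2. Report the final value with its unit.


Step 1: v^2 = 198.5281
Step 2: Fd = 0.5 * 1.225 * 0.979 * 0.438 * 198.5281
= 52.142 N

52.142 N


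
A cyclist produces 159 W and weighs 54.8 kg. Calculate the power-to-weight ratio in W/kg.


P/W = power / mass
= 159 / 54.8
= 2.901 W/kg

2.901 W/kg


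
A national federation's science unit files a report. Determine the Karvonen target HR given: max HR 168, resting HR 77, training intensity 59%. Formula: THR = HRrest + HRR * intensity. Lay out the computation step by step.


HRR = HRmax - HRrest = 168 - 77 = 91
THR = 77 + 91 * 0.59
= 130.69 bpm

130.69 bpm


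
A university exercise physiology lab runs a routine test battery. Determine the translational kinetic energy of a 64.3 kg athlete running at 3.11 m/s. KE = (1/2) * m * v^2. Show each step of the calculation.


KE = 0.5 * m * v^2
= 0.5 * 64.3 * 3.11^2
= 0.5 * 64.3 * 9.6721
= 310.96 J

310.96 J


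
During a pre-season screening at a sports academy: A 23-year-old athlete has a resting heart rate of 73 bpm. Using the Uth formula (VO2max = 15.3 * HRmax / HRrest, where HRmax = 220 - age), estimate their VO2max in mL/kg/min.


HRmax = 220 - 23 = 197 bpm
Ratio = HRmax / HRrest = 197 / 73 = 2.6986
VO2max = 15.3 * 2.6986 = 41.29 mL/kg/min

41.29 mL/kg/min


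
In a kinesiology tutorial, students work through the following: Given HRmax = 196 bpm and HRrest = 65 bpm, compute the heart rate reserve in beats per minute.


Heart rate reserve = maximum HR minus resting HR
HRR = 196 - 65 = 131 bpm

131 bpm


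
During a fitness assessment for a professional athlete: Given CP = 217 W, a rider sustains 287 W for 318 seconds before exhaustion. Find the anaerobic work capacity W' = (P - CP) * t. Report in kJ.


Excess power = 287 - 217 = 70 W
Work above CP = 70 * 318 = 22260 J
W' = 22.26 kJ

22.26 kJ


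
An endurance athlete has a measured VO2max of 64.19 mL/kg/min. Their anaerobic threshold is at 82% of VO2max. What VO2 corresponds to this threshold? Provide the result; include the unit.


Anaerobic threshold VO2 = VO2max * 82%
= 64.19 * 0.82
= 52.64 mL/kg/min

52.64 mL/kg/min


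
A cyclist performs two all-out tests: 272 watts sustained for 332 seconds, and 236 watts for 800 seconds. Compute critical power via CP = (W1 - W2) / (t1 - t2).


W1 = P1 * t1 = 272 * 332 = 90304 J
W2 = P2 * t2 = 236 * 800 = 188800 J
CP = (90304 - 188800) / (332 - 800)
= 210.46 W

210.46 W


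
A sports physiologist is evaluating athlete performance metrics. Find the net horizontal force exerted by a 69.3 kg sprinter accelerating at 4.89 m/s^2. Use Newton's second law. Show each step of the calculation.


Newton's second law: F = m * a
F = 69.3 * 4.89 = 338.88 N

338.88 N


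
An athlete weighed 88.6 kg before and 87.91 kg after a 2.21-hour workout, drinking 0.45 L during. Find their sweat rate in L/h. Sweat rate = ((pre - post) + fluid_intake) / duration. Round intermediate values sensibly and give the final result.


Body mass change = 0.69 kg
Total sweat loss = 0.69 + 0.45 = 1.14 L
Rate = 1.14 / 2.21 = 0.516 L/h

0.516 L/h


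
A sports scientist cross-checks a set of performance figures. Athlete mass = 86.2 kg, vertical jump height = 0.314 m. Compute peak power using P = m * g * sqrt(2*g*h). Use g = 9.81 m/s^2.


sqrt(2 * 9.81 * 0.314) = sqrt(6.16068) = 2.482072 m/s
P = 86.2 * 9.81 * 2.482072
= 2098.89 W

2098.89 W


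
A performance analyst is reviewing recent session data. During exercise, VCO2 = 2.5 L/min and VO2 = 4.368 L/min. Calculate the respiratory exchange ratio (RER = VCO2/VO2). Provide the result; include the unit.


RER = VCO2 / VO2
= 2.5 / 4.368
= 0.5723

0.5723


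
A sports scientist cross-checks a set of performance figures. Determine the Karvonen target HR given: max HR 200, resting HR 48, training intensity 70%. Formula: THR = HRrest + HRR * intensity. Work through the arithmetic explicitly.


HRR = HRmax - HRrest = 200 - 48 = 152
THR = 48 + 152 * 0.7
= 154.4 bpm

154.4 bpm


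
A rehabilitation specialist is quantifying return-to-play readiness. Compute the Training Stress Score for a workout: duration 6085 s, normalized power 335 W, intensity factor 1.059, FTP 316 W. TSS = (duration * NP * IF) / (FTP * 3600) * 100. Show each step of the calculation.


Product = 6085 * 335 * 1.059 = 2158745.025
Base = 316 * 3600 = 1137600
TSS = 2158745.025 / 1137600 * 100 = 189.76

189.76 TSS


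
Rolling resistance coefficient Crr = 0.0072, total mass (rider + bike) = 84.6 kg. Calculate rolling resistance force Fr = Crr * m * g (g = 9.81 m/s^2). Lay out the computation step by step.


Fr = Crr * m * g
= 0.0072 * 84.6 * 9.81
= 5.975 N

5.975 N


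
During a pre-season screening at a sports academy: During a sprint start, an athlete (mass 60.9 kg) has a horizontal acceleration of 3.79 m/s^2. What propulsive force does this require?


Propulsive force = mass * acceleration
= 60.9 kg * 3.79 m/s^2
= 230.81 N

230.81 N


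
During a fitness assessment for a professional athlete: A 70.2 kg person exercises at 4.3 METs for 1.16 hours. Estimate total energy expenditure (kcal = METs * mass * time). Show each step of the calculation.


Energy = METs * mass(kg) * time(h)
= 4.3 * 70.2 * 1.16
= 350.16 kcal

350.16 kcal


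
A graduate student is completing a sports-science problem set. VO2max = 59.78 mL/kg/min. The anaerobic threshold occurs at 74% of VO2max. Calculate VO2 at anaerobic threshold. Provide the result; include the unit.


AT fraction = 74 / 100 = 0.74
AT VO2 = 59.78 * 0.74
= 44.24 mL/kg/min

44.24 mL/kg/min


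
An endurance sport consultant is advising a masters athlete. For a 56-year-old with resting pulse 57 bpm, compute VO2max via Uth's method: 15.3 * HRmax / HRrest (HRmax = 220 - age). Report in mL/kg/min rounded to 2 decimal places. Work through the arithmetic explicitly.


Step 1: HRmax = 220 - 56 = 164 bpm
Step 2: Ratio = 164 / 57 = 2.8772
Step 3: VO2max = 15.3 * 2.8772 = 44.02 mL/kg/min

44.02 mL/kg/min


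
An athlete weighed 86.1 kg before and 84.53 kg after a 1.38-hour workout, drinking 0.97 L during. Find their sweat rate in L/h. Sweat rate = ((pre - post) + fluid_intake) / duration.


Body mass change = 1.57 kg
Total sweat loss = 1.57 + 0.97 = 2.54 L
Rate = 2.54 / 1.38 = 1.841 L/h

1.841 L/h


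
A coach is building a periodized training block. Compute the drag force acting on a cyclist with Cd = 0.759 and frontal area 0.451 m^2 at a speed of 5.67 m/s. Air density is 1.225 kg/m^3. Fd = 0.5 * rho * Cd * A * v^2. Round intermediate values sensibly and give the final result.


Step 1: v^2 = 32.1489
Step 2: Fd = 0.5 * 1.225 * 0.759 * 0.451 * 32.1489
= 6.74 N

6.74 N


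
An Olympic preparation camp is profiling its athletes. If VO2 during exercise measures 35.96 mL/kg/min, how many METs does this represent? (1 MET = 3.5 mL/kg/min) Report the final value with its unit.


METs = VO2 / 3.5 = 35.96 / 3.5 = 10.27

10.27 METs


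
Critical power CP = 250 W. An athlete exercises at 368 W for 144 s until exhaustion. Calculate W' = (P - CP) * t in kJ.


P - CP = 368 - 250 = 118 W
W' = 118 * 144 = 16992 J
= 16992 / 1000 = 16.992 kJ

16.992 kJ


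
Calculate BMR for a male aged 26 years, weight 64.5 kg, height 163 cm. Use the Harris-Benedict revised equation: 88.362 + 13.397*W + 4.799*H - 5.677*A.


Substituting values:
W term = 13.397 * 64.5 = 864.1065
H term = 4.799 * 163 = 782.237
A term = 5.677 * 26 = 147.602
BMR = 1587.1 kcal/day

1587.1 kcal/day


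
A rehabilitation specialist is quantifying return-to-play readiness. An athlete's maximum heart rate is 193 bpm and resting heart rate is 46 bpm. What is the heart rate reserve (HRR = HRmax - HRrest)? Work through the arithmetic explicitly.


HRR = HRmax - HRrest
= 193 - 46
= 147 bpm

147 bpm


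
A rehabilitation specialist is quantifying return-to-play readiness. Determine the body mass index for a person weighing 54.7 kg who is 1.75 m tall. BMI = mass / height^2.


BMI = mass / height^2
= 54.7 / 1.75^2
= 54.7 / 3.0625
= 17.86 kg/m^2

17.86 kg/m^2


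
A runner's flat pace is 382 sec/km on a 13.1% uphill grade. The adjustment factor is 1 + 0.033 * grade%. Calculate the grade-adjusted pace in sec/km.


Factor = 1 + 0.033 * 13.1 = 1.4323
Adjusted pace = 382 * 1.4323
= 547.14 sec/km

547.14 s/km


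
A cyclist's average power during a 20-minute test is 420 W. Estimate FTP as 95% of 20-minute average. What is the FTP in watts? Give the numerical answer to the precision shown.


FTP = 20-min power * 0.95
= 420 * 0.95
= 399.0 W

399.0 W


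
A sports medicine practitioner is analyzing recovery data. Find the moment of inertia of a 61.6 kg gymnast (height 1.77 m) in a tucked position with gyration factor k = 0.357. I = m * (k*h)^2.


Radius of gyration = 0.357 * 1.77 = 0.63189 m
I = 61.6 * 0.63189^2
= 61.6 * 0.399285
= 24.596 kg*m^2

24.596 kg*m^2


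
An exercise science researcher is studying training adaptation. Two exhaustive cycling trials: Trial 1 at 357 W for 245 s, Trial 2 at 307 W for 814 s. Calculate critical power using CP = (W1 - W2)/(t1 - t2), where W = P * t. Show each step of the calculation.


W1 = 357 * 245 = 87465 J
W2 = 307 * 814 = 249898 J
CP = (87465 - 249898) / (245 - 814)
= -162433 / -569
= 285.47 W

285.47 W


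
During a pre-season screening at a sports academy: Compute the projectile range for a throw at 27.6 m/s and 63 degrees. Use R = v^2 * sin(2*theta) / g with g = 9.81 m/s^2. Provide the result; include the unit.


Two times the angle = 126 degrees
sin(126) = 0.809017
R = 761.76 * 0.809017 / 9.81 = 62.821 m

62.821 m


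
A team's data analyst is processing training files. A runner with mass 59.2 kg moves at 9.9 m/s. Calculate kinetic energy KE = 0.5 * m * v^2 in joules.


v^2 = 9.9^2 = 98.01
KE = 0.5 * 59.2 * 98.01
= 2901.1 J

2901.1 J


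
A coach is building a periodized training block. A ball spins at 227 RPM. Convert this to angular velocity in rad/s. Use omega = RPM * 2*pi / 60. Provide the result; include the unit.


omega = 227 * 2 * pi / 60
= 227 * 6.28318531 / 60
= 1426.283 / 60
= 23.771 rad/s

23.771 rad/s


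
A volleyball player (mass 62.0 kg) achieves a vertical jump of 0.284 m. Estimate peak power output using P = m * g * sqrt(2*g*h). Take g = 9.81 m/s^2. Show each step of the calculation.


2 * g * h = 2 * 9.81 * 0.284 = 5.57208
sqrt(5.57208) = 2.360525 m/s
P = 62.0 * 9.81 * 2.360525 = 1435.72 W

1435.72 W


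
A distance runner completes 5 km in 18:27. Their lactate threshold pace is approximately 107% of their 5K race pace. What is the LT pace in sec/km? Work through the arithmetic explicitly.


Convert to seconds: 18 min 27 s = 1107 s
Pace per km = 1107 / 5 = 221.4 s/km
LT pace = 221.4 * 1.07 = 236.9 s/km

236.9 s/km


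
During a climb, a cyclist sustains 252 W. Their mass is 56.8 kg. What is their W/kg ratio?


Power-to-weight = 252 W / 56.8 kg
= 4.437 W/kg

4.437 W/kg


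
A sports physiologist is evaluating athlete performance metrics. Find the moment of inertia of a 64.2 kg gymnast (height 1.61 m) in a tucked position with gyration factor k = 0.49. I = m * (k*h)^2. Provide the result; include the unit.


Radius of gyration = 0.49 * 1.61 = 0.7889 m
I = 64.2 * 0.7889^2
= 64.2 * 0.622363
= 39.956 kg*m^2

39.956 kg*m^2


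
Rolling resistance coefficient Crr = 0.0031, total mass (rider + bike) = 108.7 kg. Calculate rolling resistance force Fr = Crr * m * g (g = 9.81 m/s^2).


Fr = Crr * m * g
= 0.0031 * 108.7 * 9.81
= 3.306 N

3.306 N


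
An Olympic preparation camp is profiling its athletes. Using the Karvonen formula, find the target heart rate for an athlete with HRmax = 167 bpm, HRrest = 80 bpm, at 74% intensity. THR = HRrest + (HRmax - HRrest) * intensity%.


HRR = 167 - 80 = 87
THR = 80 + 87 * 0.74
= 80 + 64.38
= 144.38 bpm

144.38 bpm


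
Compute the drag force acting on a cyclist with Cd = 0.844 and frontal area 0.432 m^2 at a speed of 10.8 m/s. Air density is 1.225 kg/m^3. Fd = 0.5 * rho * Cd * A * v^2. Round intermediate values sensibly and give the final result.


Step 1: v^2 = 116.64
Step 2: Fd = 0.5 * 1.225 * 0.844 * 0.432 * 116.64
= 26.048 N

26.048 N


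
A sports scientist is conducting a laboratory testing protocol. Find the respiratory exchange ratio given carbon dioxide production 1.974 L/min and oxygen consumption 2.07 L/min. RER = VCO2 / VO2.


VCO2 = 1.974 L/min
VO2 = 2.07 L/min
RER = 1.974 / 2.07 = 0.9536

0.9536


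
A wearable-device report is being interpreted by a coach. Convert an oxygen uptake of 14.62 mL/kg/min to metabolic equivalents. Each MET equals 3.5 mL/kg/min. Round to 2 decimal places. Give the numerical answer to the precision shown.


One MET = 3.5 mL/kg/min
Number of METs = 14.62 / 3.5
= 4.18 METs

4.18 METs


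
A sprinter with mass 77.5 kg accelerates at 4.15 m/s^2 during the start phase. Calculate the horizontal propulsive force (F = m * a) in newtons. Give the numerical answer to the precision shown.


F = m * a
= 77.5 * 4.15
= 321.63 N

321.63 N


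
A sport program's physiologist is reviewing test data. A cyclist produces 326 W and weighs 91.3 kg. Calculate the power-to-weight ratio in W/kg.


P/W = power / mass
= 326 / 91.3
= 3.571 W/kg

3.571 W/kg


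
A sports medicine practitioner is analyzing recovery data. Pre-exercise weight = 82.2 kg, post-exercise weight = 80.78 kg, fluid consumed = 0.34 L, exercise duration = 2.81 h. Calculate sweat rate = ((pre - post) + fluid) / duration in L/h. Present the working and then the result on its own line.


Weight loss = 82.2 - 80.78 = 1.42 kg (approx L)
Total sweat = 1.42 + 0.34 = 1.76 L
Sweat rate = 1.76 / 2.81 = 0.626 L/h

0.626 L/h


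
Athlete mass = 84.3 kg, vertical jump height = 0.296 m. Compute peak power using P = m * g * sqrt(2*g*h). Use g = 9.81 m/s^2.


sqrt(2 * 9.81 * 0.296) = sqrt(5.80752) = 2.40988 m/s
P = 84.3 * 9.81 * 2.40988
= 1992.93 W

1992.93 W


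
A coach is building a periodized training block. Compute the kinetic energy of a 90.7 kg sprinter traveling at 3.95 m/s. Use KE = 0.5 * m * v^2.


Velocity squared = 15.6025
KE = 0.5 * 90.7 * 15.6025 = 707.57 J

707.57 J


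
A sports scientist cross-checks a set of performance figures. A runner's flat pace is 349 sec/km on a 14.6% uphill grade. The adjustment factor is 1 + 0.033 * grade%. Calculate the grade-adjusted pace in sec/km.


Factor = 1 + 0.033 * 14.6 = 1.4818
Adjusted pace = 349 * 1.4818
= 517.15 sec/km

517.15 s/km


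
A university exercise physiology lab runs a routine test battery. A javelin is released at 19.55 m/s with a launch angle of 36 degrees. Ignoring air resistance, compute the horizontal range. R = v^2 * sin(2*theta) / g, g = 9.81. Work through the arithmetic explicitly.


Launch speed squared = 382.2025
sin(2 * 36 deg) = 0.951057
Range = 382.2025 * 0.951057 / 9.81
= 37.054 m

37.054 m


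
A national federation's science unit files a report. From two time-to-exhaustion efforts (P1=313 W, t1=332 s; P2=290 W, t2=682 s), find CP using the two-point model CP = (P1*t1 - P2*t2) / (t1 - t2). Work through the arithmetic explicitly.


Work in trial 1 = 103916 J
Work in trial 2 = 197780 J
Delta work = -93864 J
Delta time = -350 s
CP = -93864 / -350 = 268.18 W

268.18 W


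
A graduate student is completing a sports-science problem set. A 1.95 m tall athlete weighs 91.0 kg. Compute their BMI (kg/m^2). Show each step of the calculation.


height^2 = 3.8025 m^2
BMI = 91.0 / 3.8025 = 23.93 kg/m^2

23.93 kg/m^2


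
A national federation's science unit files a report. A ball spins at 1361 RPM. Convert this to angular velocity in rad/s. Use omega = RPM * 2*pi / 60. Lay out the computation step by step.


omega = 1361 * 2 * pi / 60
= 1361 * 6.28318531 / 60
= 8551.415 / 60
= 142.524 rad/s

142.524 rad/s


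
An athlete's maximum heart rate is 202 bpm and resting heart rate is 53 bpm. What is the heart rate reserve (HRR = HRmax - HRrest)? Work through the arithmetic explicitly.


HRR = HRmax - HRrest
= 202 - 53
= 149 bpm

149 bpm


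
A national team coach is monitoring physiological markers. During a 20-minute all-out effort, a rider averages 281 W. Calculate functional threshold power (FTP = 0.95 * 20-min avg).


FTP = 0.95 * 281
= 266.95 W

266.95 W


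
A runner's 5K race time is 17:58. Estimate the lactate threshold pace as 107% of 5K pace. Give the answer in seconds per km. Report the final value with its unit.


Total race time = 17*60 + 58 = 1078 seconds
5K pace = 1078 / 5 = 215.6 sec/km
LT pace = 215.6 * 1.07 = 230.69 sec/km

230.69 s/km


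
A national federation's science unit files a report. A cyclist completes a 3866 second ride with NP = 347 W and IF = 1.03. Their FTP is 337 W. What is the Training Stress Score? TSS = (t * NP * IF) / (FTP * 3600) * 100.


t * NP * IF = 3866 * 347 * 1.03 = 1381747.06
FTP * 3600 = 1213200
TSS = (1381747.06 / 1213200) * 100 = 113.89

113.89 TSS


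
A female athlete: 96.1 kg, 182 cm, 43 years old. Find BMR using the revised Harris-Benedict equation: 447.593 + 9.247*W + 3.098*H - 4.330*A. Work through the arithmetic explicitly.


Intercept = 447.593
Weight contribution = 9.247 * 96.1 = 888.6367
Height contribution = 3.098 * 182 = 563.836
Age contribution = 4.33 * 43 = 186.19
BMR = 447.593 + 888.6367 + 563.836 - 186.19
= 1713.88 kcal/day

1713.88 kcal/day


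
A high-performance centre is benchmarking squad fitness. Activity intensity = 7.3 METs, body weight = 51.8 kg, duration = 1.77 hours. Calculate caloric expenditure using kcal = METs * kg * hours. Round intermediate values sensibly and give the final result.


kcal = 7.3 * 51.8 * 1.77
= 378.14 * 1.77
= 669.31 kcal

669.31 kcal
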